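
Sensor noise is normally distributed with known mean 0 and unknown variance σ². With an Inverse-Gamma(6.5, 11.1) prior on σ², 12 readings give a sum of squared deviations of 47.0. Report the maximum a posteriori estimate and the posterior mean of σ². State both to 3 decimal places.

Posterior: Inverse-Gamma(shape = 6.5+12/2 = 12.5, scale = 11.1+47.0/2 = 34.6).
Mode = β/(α+1) = 34.6/13.5 = 2.563.
Mean = β/(α−1) = 34.6/11.5 = 3.009.

MAP: 2.563. Posterior mean: 3.009.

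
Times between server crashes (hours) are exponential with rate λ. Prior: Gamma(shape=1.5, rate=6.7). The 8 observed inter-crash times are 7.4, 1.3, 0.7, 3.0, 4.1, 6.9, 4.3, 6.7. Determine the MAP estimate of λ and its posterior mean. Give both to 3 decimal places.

λ_MAP = 0.207, E[λ|data] = 0.231

Σ times = 34.4. Posterior: Gamma(shape = 1.5+8 = 9.5, rate = 6.7+34.4 = 41.1).
Mode = (α−1)/β = 8.5/41.1 = 0.207.
Mean = α/β = 9.5/41.1 = 0.231.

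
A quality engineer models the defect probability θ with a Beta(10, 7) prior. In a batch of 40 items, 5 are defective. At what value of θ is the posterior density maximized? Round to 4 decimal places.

Posterior: Beta(10+5, 7+35) = Beta(15, 42).
Mode = (15−1)/(15+42−2) = 14/55 = 0.2545.
Mean = 15/(15+42) = 15/57 = 0.2632.
This is the posterior mode — the MAP estimate.

0.2545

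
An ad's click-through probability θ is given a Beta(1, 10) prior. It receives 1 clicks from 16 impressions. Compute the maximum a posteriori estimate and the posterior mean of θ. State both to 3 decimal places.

MAP = 0.040, posterior mean = 0.074

Posterior: Beta(1+1, 10+15) = Beta(2, 25).
Mode = (2−1)/(2+25−2) = 1/25 = 0.040.
Mean = 2/(2+25) = 2/27 = 0.074.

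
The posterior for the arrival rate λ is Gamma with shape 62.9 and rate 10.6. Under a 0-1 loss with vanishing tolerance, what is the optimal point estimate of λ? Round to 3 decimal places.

5.840

Mode = (α−1)/β = 61.9/10.6 = 5.840.
Mean = α/β = 62.9/10.6 = 5.934.
This is the posterior mode — the MAP estimate.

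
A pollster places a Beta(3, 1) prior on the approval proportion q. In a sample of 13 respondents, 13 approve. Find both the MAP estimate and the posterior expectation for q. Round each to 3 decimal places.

Posterior: Beta(3+13, 1+0) = Beta(16, 1).
Since β = 1 ≤ 1 and α > 1, the Beta density is monotone increasing on [0,1]; the mode is at 1.
Mean = 16/(16+1) = 0.941.

MAP: 1.000. Posterior mean: 0.941.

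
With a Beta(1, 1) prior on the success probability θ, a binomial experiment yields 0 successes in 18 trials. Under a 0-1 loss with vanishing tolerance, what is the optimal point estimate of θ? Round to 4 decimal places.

0.0000

Posterior: Beta(1+0, 1+18) = Beta(1, 19).
Since α = 1 ≤ 1 and β > 1, the Beta density is monotone decreasing on [0,1]; the mode is at 0.
Mean = 1/(1+19) = 0.0500.
This is the posterior mode — the MAP estimate.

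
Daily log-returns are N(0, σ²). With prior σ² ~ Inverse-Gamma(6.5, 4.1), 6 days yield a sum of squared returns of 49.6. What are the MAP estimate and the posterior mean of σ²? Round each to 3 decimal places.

Posterior: Inverse-Gamma(shape = 6.5+6/2 = 9.5, scale = 4.1+49.6/2 = 28.9).
Mode = β/(α+1) = 28.9/10.5 = 2.752.
Mean = β/(α−1) = 28.9/8.5 = 3.400.
The mean is pulled above the mode by the posterior's right skew.

σ²_MAP = 2.752, E[σ²|data] = 3.400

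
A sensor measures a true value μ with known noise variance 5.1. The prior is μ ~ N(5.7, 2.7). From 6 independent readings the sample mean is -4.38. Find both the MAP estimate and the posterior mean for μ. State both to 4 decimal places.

Posterior for μ is Normal. Precision-weighted mean: (1/2.7·5.7 + 6/5.1·-4.38) / (1/2.7 + 6/5.1) = -1.9665.
A Normal posterior is symmetric, so mode = mean.

MAP = -1.9665, posterior mean = -1.9665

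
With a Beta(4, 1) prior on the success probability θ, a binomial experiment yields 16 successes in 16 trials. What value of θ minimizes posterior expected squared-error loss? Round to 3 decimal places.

0.952

Posterior: Beta(4+16, 1+0) = Beta(20, 1).
Since β = 1 ≤ 1 and α > 1, the Beta density is monotone increasing on [0,1]; the mode is at 1.
Mean = 20/(20+1) = 0.952.
Squared-error loss ⇒ the optimal estimator is the posterior mean.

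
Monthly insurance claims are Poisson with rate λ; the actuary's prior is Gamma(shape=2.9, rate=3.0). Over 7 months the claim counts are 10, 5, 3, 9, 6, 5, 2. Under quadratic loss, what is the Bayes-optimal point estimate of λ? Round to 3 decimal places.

4.290

Σ counts = 40. Posterior: Gamma(shape = 2.9+40 = 42.9, rate = 3.0+7 = 10.0).
Mode = (α−1)/β = 41.9/10.0 = 4.190.
Mean = α/β = 42.9/10.0 = 4.290.
Quadratic loss ⇒ the optimal estimator is the posterior mean.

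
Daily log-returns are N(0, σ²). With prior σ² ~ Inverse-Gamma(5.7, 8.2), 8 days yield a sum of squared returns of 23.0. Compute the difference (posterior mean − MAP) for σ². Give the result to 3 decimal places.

0.423

Posterior: Inverse-Gamma(shape = 5.7+8/2 = 9.7, scale = 8.2+23.0/2 = 19.7).
Mode = β/(α+1) = 19.7/10.7 = 1.841.
Mean = β/(α−1) = 19.7/8.7 = 2.264.
Difference = 2.264 − 1.841 = 0.423.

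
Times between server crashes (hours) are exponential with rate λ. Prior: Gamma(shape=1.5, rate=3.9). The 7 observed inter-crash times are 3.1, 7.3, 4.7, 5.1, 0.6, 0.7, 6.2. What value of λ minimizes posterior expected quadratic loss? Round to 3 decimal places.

Σ times = 27.7. Posterior: Gamma(shape = 1.5+7 = 8.5, rate = 3.9+27.7 = 31.6).
Mode = (α−1)/β = 7.5/31.6 = 0.237.
Mean = α/β = 8.5/31.6 = 0.269.
Quadratic loss ⇒ the optimal estimator is the posterior mean.

0.269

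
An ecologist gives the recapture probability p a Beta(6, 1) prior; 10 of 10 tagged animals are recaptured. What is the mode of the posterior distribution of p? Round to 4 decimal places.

Posterior: Beta(6+10, 1+0) = Beta(16, 1).
Since β = 1 ≤ 1 and α > 1, the Beta density is monotone increasing on [0,1]; the mode is at 1.
Mean = 16/(16+1) = 0.9412.
This is the posterior mode — the MAP estimate.

1.0000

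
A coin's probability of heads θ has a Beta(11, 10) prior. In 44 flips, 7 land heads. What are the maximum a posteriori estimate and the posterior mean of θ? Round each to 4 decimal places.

Posterior: Beta(11+7, 10+37) = Beta(18, 47).
Mode = (18−1)/(18+47−2) = 17/63 = 0.2698.
Mean = 18/(18+47) = 18/65 = 0.2769.
Right-skewed posterior ⇒ mode < mean.

maximum a posteriori estimate = 0.2698, posterior mean = 0.2769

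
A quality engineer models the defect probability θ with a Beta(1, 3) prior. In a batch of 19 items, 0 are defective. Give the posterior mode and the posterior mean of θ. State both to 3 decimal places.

MAP: 0.000. Posterior mean: 0.043.

Posterior: Beta(1+0, 3+19) = Beta(1, 22).
Since α = 1 ≤ 1 and β > 1, the Beta density is monotone decreasing on [0,1]; the mode is at 0.
Mean = 1/(1+22) = 0.043.
Right-skewed posterior ⇒ mode < mean.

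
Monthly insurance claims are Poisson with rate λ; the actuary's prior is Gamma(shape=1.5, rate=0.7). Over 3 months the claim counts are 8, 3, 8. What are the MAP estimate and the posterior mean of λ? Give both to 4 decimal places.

λ_MAP = 5.2703, E[λ|data] = 5.5405

Σ counts = 19. Posterior: Gamma(shape = 1.5+19 = 20.5, rate = 0.7+3 = 3.7).
Mode = (α−1)/β = 19.5/3.7 = 5.2703.
Mean = α/β = 20.5/3.7 = 5.5405.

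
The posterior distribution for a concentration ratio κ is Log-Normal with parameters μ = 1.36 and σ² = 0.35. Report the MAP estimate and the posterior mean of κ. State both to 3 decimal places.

Mode = exp(μ − σ²) = exp(1.01) = 2.746.
Mean = exp(μ + σ²/2) = exp(1.535) = 4.641.

MAP = 2.746, posterior mean = 4.641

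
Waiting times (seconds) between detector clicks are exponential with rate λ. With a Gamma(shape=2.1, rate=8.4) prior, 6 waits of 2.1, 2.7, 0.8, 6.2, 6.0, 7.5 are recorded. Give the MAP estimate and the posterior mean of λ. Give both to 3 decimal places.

MAP = 0.211, posterior mean = 0.240

Σ times = 25.3. Posterior: Gamma(shape = 2.1+6 = 8.1, rate = 8.4+25.3 = 33.7).
Mode = (α−1)/β = 7.1/33.7 = 0.211.
Mean = α/β = 8.1/33.7 = 0.240.
The posterior is right-skewed, so the mean exceeds the mode.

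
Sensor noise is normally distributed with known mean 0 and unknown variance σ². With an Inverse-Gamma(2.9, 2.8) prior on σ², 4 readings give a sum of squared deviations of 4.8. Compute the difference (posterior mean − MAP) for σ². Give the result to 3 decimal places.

Posterior: Inverse-Gamma(shape = 2.9+4/2 = 4.9, scale = 2.8+4.8/2 = 5.2).
Mode = β/(α+1) = 5.2/5.9 = 0.881.
Mean = β/(α−1) = 5.2/3.9 = 1.333.
Difference = 1.333 − 0.881 = 0.452.

0.452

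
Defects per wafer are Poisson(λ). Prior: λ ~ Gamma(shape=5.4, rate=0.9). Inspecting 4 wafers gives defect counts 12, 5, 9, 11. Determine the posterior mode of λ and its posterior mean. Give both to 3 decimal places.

Σ counts = 37. Posterior: Gamma(shape = 5.4+37 = 42.4, rate = 0.9+4 = 4.9).
Mode = (α−1)/β = 41.4/4.9 = 8.449.
Mean = α/β = 42.4/4.9 = 8.653.
Right-skewed posterior ⇒ mode < mean.

λ_MAP = 8.449, E[λ|data] = 8.653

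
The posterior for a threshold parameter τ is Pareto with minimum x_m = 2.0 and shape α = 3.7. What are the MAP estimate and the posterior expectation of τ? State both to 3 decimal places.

τ_MAP = 2.000, E[τ|data] = 2.741

The Pareto density is strictly decreasing on [x_m, ∞), so the mode is x_m = 2.000.
Mean = α·x_m/(α−1) = 3.7·2.0/2.7 = 2.741.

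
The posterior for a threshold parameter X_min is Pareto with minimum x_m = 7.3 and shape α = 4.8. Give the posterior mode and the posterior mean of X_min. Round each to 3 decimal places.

The Pareto density is strictly decreasing on [x_m, ∞), so the mode is x_m = 7.300.
Mean = α·x_m/(α−1) = 4.8·7.3/3.8 = 9.221.
The posterior is right-skewed, so the mean exceeds the mode.

MAP: 7.300. Posterior mean: 9.221.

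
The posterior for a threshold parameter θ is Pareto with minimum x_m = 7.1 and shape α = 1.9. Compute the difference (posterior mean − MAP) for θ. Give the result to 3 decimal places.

7.889

The Pareto density is strictly decreasing on [x_m, ∞), so the mode is x_m = 7.100.
Mean = α·x_m/(α−1) = 1.9·7.1/0.9 = 14.989.
Difference = 14.989 − 7.100 = 7.889.
The posterior is right-skewed, so the mean exceeds the mode.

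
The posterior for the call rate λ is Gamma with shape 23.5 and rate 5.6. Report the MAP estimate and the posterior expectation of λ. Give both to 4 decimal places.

Mode = (α−1)/β = 22.5/5.6 = 4.0179.
Mean = α/β = 23.5/5.6 = 4.1964.

MAP = 4.0179, posterior mean = 4.1964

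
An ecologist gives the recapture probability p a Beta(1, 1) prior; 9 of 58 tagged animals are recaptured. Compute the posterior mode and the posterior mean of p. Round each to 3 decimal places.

MAP = 0.155; posterior mean = 0.167

Posterior: Beta(1+9, 1+49) = Beta(10, 50).
Mode = (10−1)/(10+50−2) = 9/58 = 0.155.
With a flat prior the MAP equals the MLE, 9/58.
Mean = 10/(10+50) = 10/60 = 0.167.
Mean > mode: the posterior has a right tail.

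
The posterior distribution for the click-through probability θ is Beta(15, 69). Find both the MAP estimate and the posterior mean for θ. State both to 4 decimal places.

θ_MAP = 0.1707, E[θ|data] = 0.1786

Mode = (15−1)/(15+69−2) = 14/82 = 0.1707.
Mean = 15/(15+69) = 15/84 = 0.1786.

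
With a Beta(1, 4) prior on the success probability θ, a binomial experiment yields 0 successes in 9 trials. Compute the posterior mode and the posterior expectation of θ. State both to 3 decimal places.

MAP: 0.000. Posterior mean: 0.071.

Posterior: Beta(1+0, 4+9) = Beta(1, 13).
Since α = 1 ≤ 1 and β > 1, the Beta density is monotone decreasing on [0,1]; the mode is at 0.
Mean = 1/(1+13) = 0.071.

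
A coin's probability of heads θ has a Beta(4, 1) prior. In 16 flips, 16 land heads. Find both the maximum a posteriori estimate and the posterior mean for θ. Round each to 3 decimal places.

maximum a posteriori estimate = 1.000, posterior mean = 0.952

Posterior: Beta(4+16, 1+0) = Beta(20, 1).
Since β = 1 ≤ 1 and α > 1, the Beta density is monotone increasing on [0,1]; the mode is at 1.
Mean = 20/(20+1) = 0.952.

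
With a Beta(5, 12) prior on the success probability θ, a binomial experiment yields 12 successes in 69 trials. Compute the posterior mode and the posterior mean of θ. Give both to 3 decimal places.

posterior mode = 0.190, posterior mean = 0.198

Posterior: Beta(5+12, 12+57) = Beta(17, 69).
Mode = (17−1)/(17+69−2) = 16/84 = 0.190.
Mean = 17/(17+69) = 17/86 = 0.198.
Right-skewed posterior ⇒ mode < mean.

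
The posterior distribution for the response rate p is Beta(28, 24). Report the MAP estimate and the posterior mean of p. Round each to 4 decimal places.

Mode = (28−1)/(28+24−2) = 27/50 = 0.5400.
Mean = 28/(28+24) = 28/52 = 0.5385.
Mode > mean: the posterior has a left tail.

MAP estimate = 0.5400, posterior mean = 0.5385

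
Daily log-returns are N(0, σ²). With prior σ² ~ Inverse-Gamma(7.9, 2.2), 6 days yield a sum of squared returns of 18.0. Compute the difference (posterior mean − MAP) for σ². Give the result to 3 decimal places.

0.190

Posterior: Inverse-Gamma(shape = 7.9+6/2 = 10.9, scale = 2.2+18.0/2 = 11.2).
Mode = β/(α+1) = 11.2/11.9 = 0.941.
Mean = β/(α−1) = 11.2/9.9 = 1.131.
Difference = 1.131 − 0.941 = 0.190.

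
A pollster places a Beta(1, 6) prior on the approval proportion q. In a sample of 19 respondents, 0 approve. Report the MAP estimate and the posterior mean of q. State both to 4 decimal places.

MAP estimate = 0.0000, posterior mean = 0.0385

Posterior: Beta(1+0, 6+19) = Beta(1, 25).
Since α = 1 ≤ 1 and β > 1, the Beta density is monotone decreasing on [0,1]; the mode is at 0.
Mean = 1/(1+25) = 0.0385.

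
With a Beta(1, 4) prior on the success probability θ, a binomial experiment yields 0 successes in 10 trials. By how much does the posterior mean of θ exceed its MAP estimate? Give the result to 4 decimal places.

0.0667

Posterior: Beta(1+0, 4+10) = Beta(1, 14).
Since α = 1 ≤ 1 and β > 1, the Beta density is monotone decreasing on [0,1]; the mode is at 0.
Mean = 1/(1+14) = 0.0667.
Difference = 0.0667 − 0.0000 = 0.0667.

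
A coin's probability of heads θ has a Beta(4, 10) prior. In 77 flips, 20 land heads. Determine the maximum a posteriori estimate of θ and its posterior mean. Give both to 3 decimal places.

Posterior: Beta(4+20, 10+57) = Beta(24, 67).
Mode = (24−1)/(24+67−2) = 23/89 = 0.258.
Mean = 24/(24+67) = 24/91 = 0.264.

MAP = 0.258; posterior mean = 0.264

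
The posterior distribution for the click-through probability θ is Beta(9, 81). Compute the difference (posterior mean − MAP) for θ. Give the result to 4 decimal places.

0.0091

Mode = (9−1)/(9+81−2) = 8/88 = 0.0909.
Mean = 9/(9+81) = 9/90 = 0.1000.
Difference = 0.1000 − 0.0909 = 0.0091.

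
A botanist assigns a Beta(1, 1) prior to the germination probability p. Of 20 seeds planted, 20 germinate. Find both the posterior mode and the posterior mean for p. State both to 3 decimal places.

MAP = 1.000, posterior mean = 0.955

Posterior: Beta(1+20, 1+0) = Beta(21, 1).
Since β = 1 ≤ 1 and α > 1, the Beta density is monotone increasing on [0,1]; the mode is at 1.
Mean = 21/(21+1) = 0.955.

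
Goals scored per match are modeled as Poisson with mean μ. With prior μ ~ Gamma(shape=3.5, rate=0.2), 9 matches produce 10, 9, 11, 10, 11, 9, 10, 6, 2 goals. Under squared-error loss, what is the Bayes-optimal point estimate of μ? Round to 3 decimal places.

Σ counts = 78. Posterior: Gamma(shape = 3.5+78 = 81.5, rate = 0.2+9 = 9.2).
Mode = (α−1)/β = 80.5/9.2 = 8.750.
Mean = α/β = 81.5/9.2 = 8.859.
Squared-error loss ⇒ the optimal estimator is the posterior mean.

8.859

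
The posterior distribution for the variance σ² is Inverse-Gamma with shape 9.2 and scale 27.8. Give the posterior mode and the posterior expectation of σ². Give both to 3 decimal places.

MAP: 2.725. Posterior mean: 3.390.

Mode = β/(α+1) = 27.8/10.2 = 2.725.
Mean = β/(α−1) = 27.8/8.2 = 3.390.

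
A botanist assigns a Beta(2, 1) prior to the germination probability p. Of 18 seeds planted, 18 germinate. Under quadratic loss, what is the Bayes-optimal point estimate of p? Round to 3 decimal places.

Posterior: Beta(2+18, 1+0) = Beta(20, 1).
Since β = 1 ≤ 1 and α > 1, the Beta density is monotone increasing on [0,1]; the mode is at 1.
Mean = 20/(20+1) = 0.952.
Quadratic loss ⇒ the optimal estimator is the posterior mean.

0.952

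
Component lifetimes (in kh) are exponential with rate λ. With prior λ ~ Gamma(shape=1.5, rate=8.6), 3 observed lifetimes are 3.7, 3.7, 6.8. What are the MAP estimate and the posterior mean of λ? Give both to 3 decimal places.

Σ times = 14.2. Posterior: Gamma(shape = 1.5+3 = 4.5, rate = 8.6+14.2 = 22.8).
Mode = (α−1)/β = 3.5/22.8 = 0.154.
Mean = α/β = 4.5/22.8 = 0.197.
Mean > mode: the posterior has a right tail.

MAP = 0.154, posterior mean = 0.197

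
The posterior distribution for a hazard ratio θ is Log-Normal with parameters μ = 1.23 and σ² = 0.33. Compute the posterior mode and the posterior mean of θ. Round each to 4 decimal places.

Mode = exp(μ − σ²) = exp(0.90) = 2.4596.
Mean = exp(μ + σ²/2) = exp(1.395) = 4.0350.

θ_MAP = 2.4596, E[θ|data] = 4.0350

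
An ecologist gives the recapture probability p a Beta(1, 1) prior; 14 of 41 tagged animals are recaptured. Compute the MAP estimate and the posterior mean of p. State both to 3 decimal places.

Posterior: Beta(1+14, 1+27) = Beta(15, 28).
Mode = (15−1)/(15+28−2) = 14/41 = 0.341.
With a flat prior the MAP equals the MLE, 14/41.
Mean = 15/(15+28) = 15/43 = 0.349.

MAP: 0.341. Posterior mean: 0.349.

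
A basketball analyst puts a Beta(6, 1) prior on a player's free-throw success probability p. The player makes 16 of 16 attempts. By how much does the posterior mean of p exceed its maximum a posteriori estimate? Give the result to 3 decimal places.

-0.043

Posterior: Beta(6+16, 1+0) = Beta(22, 1).
Since β = 1 ≤ 1 and α > 1, the Beta density is monotone increasing on [0,1]; the mode is at 1.
Mean = 22/(22+1) = 0.957.
Difference = 0.957 − 1.000 = -0.043.
Left-skewed posterior ⇒ mean < mode.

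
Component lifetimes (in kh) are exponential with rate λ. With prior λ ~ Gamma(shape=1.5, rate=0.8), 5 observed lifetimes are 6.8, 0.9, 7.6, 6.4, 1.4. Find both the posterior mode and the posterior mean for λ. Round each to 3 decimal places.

MAP = 0.230, posterior mean = 0.272

Σ times = 23.1. Posterior: Gamma(shape = 1.5+5 = 6.5, rate = 0.8+23.1 = 23.9).
Mode = (α−1)/β = 5.5/23.9 = 0.230.
Mean = α/β = 6.5/23.9 = 0.272.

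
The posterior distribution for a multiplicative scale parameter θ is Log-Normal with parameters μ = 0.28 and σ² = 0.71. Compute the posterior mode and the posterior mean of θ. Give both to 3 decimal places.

θ_MAP = 0.651, E[θ|data] = 1.887

Mode = exp(μ − σ²) = exp(-0.43) = 0.651.
Mean = exp(μ + σ²/2) = exp(0.635) = 1.887.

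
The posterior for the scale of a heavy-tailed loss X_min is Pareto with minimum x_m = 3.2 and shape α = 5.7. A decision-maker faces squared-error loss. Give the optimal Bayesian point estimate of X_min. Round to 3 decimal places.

3.881

The Pareto density is strictly decreasing on [x_m, ∞), so the mode is x_m = 3.200.
Mean = α·x_m/(α−1) = 5.7·3.2/4.7 = 3.881.
Squared-error loss ⇒ the optimal estimator is the posterior mean.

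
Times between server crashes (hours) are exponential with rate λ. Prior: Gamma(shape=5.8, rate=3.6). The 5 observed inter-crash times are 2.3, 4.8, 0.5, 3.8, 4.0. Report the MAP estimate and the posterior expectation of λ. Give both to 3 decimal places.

MAP estimate = 0.516, posterior expectation = 0.568

Σ times = 15.4. Posterior: Gamma(shape = 5.8+5 = 10.8, rate = 3.6+15.4 = 19.0).
Mode = (α−1)/β = 9.8/19.0 = 0.516.
Mean = α/β = 10.8/19.0 = 0.568.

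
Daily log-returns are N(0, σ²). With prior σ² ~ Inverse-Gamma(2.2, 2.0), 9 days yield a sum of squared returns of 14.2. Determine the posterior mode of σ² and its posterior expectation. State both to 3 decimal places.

Posterior: Inverse-Gamma(shape = 2.2+9/2 = 6.7, scale = 2.0+14.2/2 = 9.1).
Mode = β/(α+1) = 9.1/7.7 = 1.182.
Mean = β/(α−1) = 9.1/5.7 = 1.596.
The mean is pulled above the mode by the posterior's right skew.

posterior mode = 1.182, posterior expectation = 1.596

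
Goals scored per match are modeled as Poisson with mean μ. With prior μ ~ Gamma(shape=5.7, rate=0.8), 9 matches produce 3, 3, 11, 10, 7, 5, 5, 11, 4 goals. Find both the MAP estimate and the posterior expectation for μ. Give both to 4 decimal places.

MAP estimate = 6.5000, posterior expectation = 6.6020

Σ counts = 59. Posterior: Gamma(shape = 5.7+59 = 64.7, rate = 0.8+9 = 9.8).
Mode = (α−1)/β = 63.7/9.8 = 6.5000.
Mean = α/β = 64.7/9.8 = 6.6020.
Mean > mode: the posterior has a right tail.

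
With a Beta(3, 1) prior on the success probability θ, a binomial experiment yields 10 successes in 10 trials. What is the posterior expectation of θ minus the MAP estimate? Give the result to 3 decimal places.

-0.071

Posterior: Beta(3+10, 1+0) = Beta(13, 1).
Since β = 1 ≤ 1 and α > 1, the Beta density is monotone increasing on [0,1]; the mode is at 1.
Mean = 13/(13+1) = 0.929.
Difference = 0.929 − 1.000 = -0.071.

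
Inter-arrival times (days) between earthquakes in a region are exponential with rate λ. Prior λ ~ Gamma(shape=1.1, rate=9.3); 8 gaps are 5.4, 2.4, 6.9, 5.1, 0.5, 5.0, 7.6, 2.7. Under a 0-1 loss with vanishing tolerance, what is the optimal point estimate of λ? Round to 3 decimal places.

0.180

Σ times = 35.6. Posterior: Gamma(shape = 1.1+8 = 9.1, rate = 9.3+35.6 = 44.9).
Mode = (α−1)/β = 8.1/44.9 = 0.180.
Mean = α/β = 9.1/44.9 = 0.203.
This is the posterior mode — the MAP estimate.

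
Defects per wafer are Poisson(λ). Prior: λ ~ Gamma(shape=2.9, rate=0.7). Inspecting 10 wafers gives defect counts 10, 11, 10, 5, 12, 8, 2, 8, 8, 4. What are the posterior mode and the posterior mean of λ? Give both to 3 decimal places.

MAP: 7.467. Posterior mean: 7.561.

Σ counts = 78. Posterior: Gamma(shape = 2.9+78 = 80.9, rate = 0.7+10 = 10.7).
Mode = (α−1)/β = 79.9/10.7 = 7.467.
Mean = α/β = 80.9/10.7 = 7.561.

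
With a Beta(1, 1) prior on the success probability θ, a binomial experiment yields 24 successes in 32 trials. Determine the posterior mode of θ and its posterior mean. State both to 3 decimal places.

MAP: 0.750. Posterior mean: 0.735.

Posterior: Beta(1+24, 1+8) = Beta(25, 9).
Mode = (25−1)/(25+9−2) = 24/32 = 0.750.
Mean = 25/(25+9) = 25/34 = 0.735.
The mean is pulled below the mode by the posterior's left skew.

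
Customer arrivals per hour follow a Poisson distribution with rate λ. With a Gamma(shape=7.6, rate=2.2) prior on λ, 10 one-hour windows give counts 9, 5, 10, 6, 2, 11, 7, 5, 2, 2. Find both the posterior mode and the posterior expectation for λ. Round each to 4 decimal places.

Σ counts = 59. Posterior: Gamma(shape = 7.6+59 = 66.6, rate = 2.2+10 = 12.2).
Mode = (α−1)/β = 65.6/12.2 = 5.3770.
Mean = α/β = 66.6/12.2 = 5.4590.

MAP = 5.3770, posterior mean = 5.4590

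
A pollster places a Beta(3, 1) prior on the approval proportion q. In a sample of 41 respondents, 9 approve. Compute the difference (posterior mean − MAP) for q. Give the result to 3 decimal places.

Posterior: Beta(3+9, 1+32) = Beta(12, 33).
Mode = (12−1)/(12+33−2) = 11/43 = 0.256.
Mean = 12/(12+33) = 12/45 = 0.267.
Difference = 0.267 − 0.256 = 0.011.

0.011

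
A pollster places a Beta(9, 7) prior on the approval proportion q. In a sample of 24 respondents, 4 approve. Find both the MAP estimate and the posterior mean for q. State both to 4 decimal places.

Posterior: Beta(9+4, 7+20) = Beta(13, 27).
Mode = (13−1)/(13+27−2) = 12/38 = 0.3158.
Mean = 13/(13+27) = 13/40 = 0.3250.

MAP = 0.3158, posterior mean = 0.3250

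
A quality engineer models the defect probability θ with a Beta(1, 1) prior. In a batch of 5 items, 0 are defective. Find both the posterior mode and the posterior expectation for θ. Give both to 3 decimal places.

Posterior: Beta(1+0, 1+5) = Beta(1, 6).
Since α = 1 ≤ 1 and β > 1, the Beta density is monotone decreasing on [0,1]; the mode is at 0.
Mean = 1/(1+6) = 0.143.

MAP: 0.000. Posterior mean: 0.143.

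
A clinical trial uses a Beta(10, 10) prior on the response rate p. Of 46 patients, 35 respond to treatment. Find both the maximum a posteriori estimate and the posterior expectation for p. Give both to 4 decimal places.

p_MAP = 0.6875, E[p|data] = 0.6818

Posterior: Beta(10+35, 10+11) = Beta(45, 21).
Mode = (45−1)/(45+21−2) = 44/64 = 0.6875.
Mean = 45/(45+21) = 45/66 = 0.6818.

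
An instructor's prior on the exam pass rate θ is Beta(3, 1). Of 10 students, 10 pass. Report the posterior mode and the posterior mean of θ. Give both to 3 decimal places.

θ_MAP = 1.000, E[θ|data] = 0.929

Posterior: Beta(3+10, 1+0) = Beta(13, 1).
Since β = 1 ≤ 1 and α > 1, the Beta density is monotone increasing on [0,1]; the mode is at 1.
Mean = 13/(13+1) = 0.929.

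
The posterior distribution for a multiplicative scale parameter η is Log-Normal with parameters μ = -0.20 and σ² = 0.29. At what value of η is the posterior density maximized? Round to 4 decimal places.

Mode = exp(μ − σ²) = exp(-0.49) = 0.6126.
Mean = exp(μ + σ²/2) = exp(-0.055) = 0.9465.
This is the posterior mode — the MAP estimate.

0.6126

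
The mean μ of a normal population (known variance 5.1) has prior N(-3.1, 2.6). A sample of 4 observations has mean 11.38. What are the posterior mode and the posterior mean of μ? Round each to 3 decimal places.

μ_MAP = 6.616, E[μ|data] = 6.616

Posterior for μ is Normal. Precision-weighted mean: (1/2.6·-3.1 + 4/5.1·11.38) / (1/2.6 + 4/5.1) = 6.616.
A Normal posterior is symmetric, so mode = mean.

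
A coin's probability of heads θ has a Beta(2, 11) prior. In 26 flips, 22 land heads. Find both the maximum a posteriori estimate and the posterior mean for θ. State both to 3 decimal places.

Posterior: Beta(2+22, 11+4) = Beta(24, 15).
Mode = (24−1)/(24+15−2) = 23/37 = 0.622.
Mean = 24/(24+15) = 24/39 = 0.615.
Left-skewed posterior ⇒ mean < mode.

θ_MAP = 0.622, E[θ|data] = 0.615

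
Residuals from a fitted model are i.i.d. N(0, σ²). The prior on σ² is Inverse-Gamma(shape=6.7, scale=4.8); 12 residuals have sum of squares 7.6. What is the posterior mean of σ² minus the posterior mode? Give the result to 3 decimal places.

0.107

Posterior: Inverse-Gamma(shape = 6.7+12/2 = 12.7, scale = 4.8+7.6/2 = 8.6).
Mode = β/(α+1) = 8.6/13.7 = 0.628.
Mean = β/(α−1) = 8.6/11.7 = 0.735.
Difference = 0.735 − 0.628 = 0.107.
The posterior is right-skewed, so the mean exceeds the mode.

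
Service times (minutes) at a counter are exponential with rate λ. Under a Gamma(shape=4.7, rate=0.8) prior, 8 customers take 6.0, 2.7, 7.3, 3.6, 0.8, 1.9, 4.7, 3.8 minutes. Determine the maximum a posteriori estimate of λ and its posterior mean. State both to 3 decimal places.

Σ times = 30.8. Posterior: Gamma(shape = 4.7+8 = 12.7, rate = 0.8+30.8 = 31.6).
Mode = (α−1)/β = 11.7/31.6 = 0.370.
Mean = α/β = 12.7/31.6 = 0.402.

MAP = 0.370; posterior mean = 0.402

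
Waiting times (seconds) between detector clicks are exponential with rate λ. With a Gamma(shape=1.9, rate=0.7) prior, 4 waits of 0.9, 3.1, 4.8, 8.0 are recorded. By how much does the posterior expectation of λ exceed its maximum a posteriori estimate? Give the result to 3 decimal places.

Σ times = 16.8. Posterior: Gamma(shape = 1.9+4 = 5.9, rate = 0.7+16.8 = 17.5).
Mode = (α−1)/β = 4.9/17.5 = 0.280.
Mean = α/β = 5.9/17.5 = 0.337.
Difference = 0.337 − 0.280 = 0.057.

0.057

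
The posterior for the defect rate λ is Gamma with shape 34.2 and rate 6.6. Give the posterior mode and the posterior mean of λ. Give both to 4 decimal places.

λ_MAP = 5.0303, E[λ|data] = 5.1818

Mode = (α−1)/β = 33.2/6.6 = 5.0303.
Mean = α/β = 34.2/6.6 = 5.1818.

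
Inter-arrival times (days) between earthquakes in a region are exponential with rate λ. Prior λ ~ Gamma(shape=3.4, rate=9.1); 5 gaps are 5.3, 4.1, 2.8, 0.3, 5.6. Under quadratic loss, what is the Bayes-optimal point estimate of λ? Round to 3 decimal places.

0.309

Σ times = 18.1. Posterior: Gamma(shape = 3.4+5 = 8.4, rate = 9.1+18.1 = 27.2).
Mode = (α−1)/β = 7.4/27.2 = 0.272.
Mean = α/β = 8.4/27.2 = 0.309.
Quadratic loss ⇒ the optimal estimator is the posterior mean.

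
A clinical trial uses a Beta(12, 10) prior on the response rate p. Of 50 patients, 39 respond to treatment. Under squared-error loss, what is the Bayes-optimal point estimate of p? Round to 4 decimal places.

0.7083

Posterior: Beta(12+39, 10+11) = Beta(51, 21).
Mode = (51−1)/(51+21−2) = 50/70 = 0.7143.
Mean = 51/(51+21) = 51/72 = 0.7083.
Squared-error loss ⇒ the optimal estimator is the posterior mean.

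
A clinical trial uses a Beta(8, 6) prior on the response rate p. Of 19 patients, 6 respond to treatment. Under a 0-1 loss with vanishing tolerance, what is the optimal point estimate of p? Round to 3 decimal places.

Posterior: Beta(8+6, 6+13) = Beta(14, 19).
Mode = (14−1)/(14+19−2) = 13/31 = 0.419.
Mean = 14/(14+19) = 14/33 = 0.424.
This is the posterior mode — the MAP estimate.

0.419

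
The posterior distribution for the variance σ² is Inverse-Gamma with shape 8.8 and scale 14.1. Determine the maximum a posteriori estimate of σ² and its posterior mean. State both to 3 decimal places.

Mode = β/(α+1) = 14.1/9.8 = 1.439.
Mean = β/(α−1) = 14.1/7.8 = 1.808.
The mean is pulled above the mode by the posterior's right skew.

σ²_MAP = 1.439, E[σ²|data] = 1.808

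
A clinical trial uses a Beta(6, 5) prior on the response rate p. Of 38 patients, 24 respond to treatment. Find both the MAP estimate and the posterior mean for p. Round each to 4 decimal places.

p_MAP = 0.6170, E[p|data] = 0.6122

Posterior: Beta(6+24, 5+14) = Beta(30, 19).
Mode = (30−1)/(30+19−2) = 29/47 = 0.6170.
Mean = 30/(30+19) = 30/49 = 0.6122.
The mean is pulled below the mode by the posterior's left skew.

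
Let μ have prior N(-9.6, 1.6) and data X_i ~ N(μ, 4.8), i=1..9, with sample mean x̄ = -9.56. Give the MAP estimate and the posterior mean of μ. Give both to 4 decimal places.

Posterior for μ is Normal. Precision-weighted mean: (1/1.6·-9.6 + 9/4.8·-9.56) / (1/1.6 + 9/4.8) = -9.5700.
A Normal posterior is symmetric, so mode = mean.

μ_MAP = -9.5700, E[μ|data] = -9.5700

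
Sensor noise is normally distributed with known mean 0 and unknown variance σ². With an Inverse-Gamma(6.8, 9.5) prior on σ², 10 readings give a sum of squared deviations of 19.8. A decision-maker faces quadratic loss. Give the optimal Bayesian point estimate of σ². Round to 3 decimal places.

Posterior: Inverse-Gamma(shape = 6.8+10/2 = 11.8, scale = 9.5+19.8/2 = 19.4).
Mode = β/(α+1) = 19.4/12.8 = 1.516.
Mean = β/(α−1) = 19.4/10.8 = 1.796.
Quadratic loss ⇒ the optimal estimator is the posterior mean.

1.796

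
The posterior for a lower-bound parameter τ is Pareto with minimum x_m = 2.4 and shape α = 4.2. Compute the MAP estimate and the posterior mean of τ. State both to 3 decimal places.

The Pareto density is strictly decreasing on [x_m, ∞), so the mode is x_m = 2.400.
Mean = α·x_m/(α−1) = 4.2·2.4/3.2 = 3.150.

τ_MAP = 2.400, E[τ|data] = 3.150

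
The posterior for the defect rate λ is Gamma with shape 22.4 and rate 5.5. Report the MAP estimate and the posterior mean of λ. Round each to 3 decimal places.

λ_MAP = 3.891, E[λ|data] = 4.073

Mode = (α−1)/β = 21.4/5.5 = 3.891.
Mean = α/β = 22.4/5.5 = 4.073.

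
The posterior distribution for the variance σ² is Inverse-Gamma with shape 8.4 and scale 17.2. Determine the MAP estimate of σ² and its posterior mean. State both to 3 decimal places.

σ²_MAP = 1.830, E[σ²|data] = 2.324

Mode = β/(α+1) = 17.2/9.4 = 1.830.
Mean = β/(α−1) = 17.2/7.4 = 2.324.
The mean is pulled above the mode by the posterior's right skew.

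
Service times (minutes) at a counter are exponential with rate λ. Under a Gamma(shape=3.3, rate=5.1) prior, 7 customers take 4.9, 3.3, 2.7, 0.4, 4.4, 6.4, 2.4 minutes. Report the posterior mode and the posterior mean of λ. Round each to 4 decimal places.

Σ times = 24.5. Posterior: Gamma(shape = 3.3+7 = 10.3, rate = 5.1+24.5 = 29.6).
Mode = (α−1)/β = 9.3/29.6 = 0.3142.
Mean = α/β = 10.3/29.6 = 0.3480.

posterior mode = 0.3142, posterior mean = 0.3480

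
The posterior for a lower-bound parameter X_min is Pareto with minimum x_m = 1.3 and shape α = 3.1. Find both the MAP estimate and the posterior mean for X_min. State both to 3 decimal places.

The Pareto density is strictly decreasing on [x_m, ∞), so the mode is x_m = 1.300.
Mean = α·x_m/(α−1) = 3.1·1.3/2.1 = 1.919.

MAP = 1.300, posterior mean = 1.919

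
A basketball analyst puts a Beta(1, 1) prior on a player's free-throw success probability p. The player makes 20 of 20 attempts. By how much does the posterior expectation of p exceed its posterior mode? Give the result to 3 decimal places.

-0.045

Posterior: Beta(1+20, 1+0) = Beta(21, 1).
Since β = 1 ≤ 1 and α > 1, the Beta density is monotone increasing on [0,1]; the mode is at 1.
Mean = 21/(21+1) = 0.955.
Difference = 0.955 − 1.000 = -0.045.
The mean is pulled below the mode by the posterior's left skew.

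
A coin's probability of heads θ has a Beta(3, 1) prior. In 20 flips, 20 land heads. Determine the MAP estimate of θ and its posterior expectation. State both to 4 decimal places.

Posterior: Beta(3+20, 1+0) = Beta(23, 1).
Since β = 1 ≤ 1 and α > 1, the Beta density is monotone increasing on [0,1]; the mode is at 1.
Mean = 23/(23+1) = 0.9583.

θ_MAP = 1.0000, E[θ|data] = 0.9583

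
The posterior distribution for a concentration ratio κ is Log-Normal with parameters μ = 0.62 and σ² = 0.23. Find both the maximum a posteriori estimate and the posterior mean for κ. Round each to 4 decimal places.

Mode = exp(μ − σ²) = exp(0.39) = 1.4770.
Mean = exp(μ + σ²/2) = exp(0.735) = 2.0855.

MAP = 1.4770; posterior mean = 2.0855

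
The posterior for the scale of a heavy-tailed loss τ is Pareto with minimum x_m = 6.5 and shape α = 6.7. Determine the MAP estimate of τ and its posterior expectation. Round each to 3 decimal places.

The Pareto density is strictly decreasing on [x_m, ∞), so the mode is x_m = 6.500.
Mean = α·x_m/(α−1) = 6.7·6.5/5.7 = 7.640.

MAP = 6.500, posterior mean = 7.640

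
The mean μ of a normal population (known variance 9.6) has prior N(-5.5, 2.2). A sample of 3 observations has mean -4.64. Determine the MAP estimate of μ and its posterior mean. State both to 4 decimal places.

Posterior for μ is Normal. Precision-weighted mean: (1/2.2·-5.5 + 3/9.6·-4.64) / (1/2.2 + 3/9.6) = -5.1496.
A Normal posterior is symmetric, so mode = mean.

MAP = -5.1496; posterior mean = -5.1496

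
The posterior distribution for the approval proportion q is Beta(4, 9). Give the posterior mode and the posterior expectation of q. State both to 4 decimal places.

MAP: 0.2727. Posterior mean: 0.3077.

Mode = (4−1)/(4+9−2) = 3/11 = 0.2727.
Mean = 4/(4+9) = 4/13 = 0.3077.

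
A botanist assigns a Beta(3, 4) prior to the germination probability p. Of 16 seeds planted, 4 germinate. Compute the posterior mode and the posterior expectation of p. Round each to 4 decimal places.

MAP = 0.2857, posterior mean = 0.3043

Posterior: Beta(3+4, 4+12) = Beta(7, 16).
Mode = (7−1)/(7+16−2) = 6/21 = 0.2857.
Mean = 7/(7+16) = 7/23 = 0.3043.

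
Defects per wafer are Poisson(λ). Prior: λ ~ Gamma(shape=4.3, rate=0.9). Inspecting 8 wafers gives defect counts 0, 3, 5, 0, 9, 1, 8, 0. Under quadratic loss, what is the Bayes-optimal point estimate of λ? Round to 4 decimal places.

Σ counts = 26. Posterior: Gamma(shape = 4.3+26 = 30.3, rate = 0.9+8 = 8.9).
Mode = (α−1)/β = 29.3/8.9 = 3.2921.
Mean = α/β = 30.3/8.9 = 3.4045.
Quadratic loss ⇒ the optimal estimator is the posterior mean.

3.4045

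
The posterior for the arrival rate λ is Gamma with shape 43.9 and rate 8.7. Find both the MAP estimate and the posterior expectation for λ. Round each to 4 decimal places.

MAP: 4.9310. Posterior mean: 5.0460.

Mode = (α−1)/β = 42.9/8.7 = 4.9310.
Mean = α/β = 43.9/8.7 = 5.0460.
Right-skewed posterior ⇒ mode < mean.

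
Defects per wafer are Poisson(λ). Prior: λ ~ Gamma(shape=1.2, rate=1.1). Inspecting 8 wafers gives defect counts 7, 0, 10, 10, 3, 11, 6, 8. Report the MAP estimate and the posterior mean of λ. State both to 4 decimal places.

MAP = 6.0659; posterior mean = 6.1758

Σ counts = 55. Posterior: Gamma(shape = 1.2+55 = 56.2, rate = 1.1+8 = 9.1).
Mode = (α−1)/β = 55.2/9.1 = 6.0659.
Mean = α/β = 56.2/9.1 = 6.1758.
The mean is pulled above the mode by the posterior's right skew.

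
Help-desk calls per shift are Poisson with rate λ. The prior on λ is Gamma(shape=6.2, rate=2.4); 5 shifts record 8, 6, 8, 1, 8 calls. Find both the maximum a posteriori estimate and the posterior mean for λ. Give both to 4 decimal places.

MAP = 4.8919, posterior mean = 5.0270

Σ counts = 31. Posterior: Gamma(shape = 6.2+31 = 37.2, rate = 2.4+5 = 7.4).
Mode = (α−1)/β = 36.2/7.4 = 4.8919.
Mean = α/β = 37.2/7.4 = 5.0270.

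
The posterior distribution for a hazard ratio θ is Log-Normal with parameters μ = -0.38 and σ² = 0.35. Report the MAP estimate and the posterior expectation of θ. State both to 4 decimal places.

Mode = exp(μ − σ²) = exp(-0.73) = 0.4819.
Mean = exp(μ + σ²/2) = exp(-0.205) = 0.8146.

MAP estimate = 0.4819, posterior expectation = 0.8146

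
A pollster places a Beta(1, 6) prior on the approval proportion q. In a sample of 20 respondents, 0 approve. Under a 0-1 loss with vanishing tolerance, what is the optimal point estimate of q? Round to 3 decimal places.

0.000

Posterior: Beta(1+0, 6+20) = Beta(1, 26).
Since α = 1 ≤ 1 and β > 1, the Beta density is monotone decreasing on [0,1]; the mode is at 0.
Mean = 1/(1+26) = 0.037.
This is the posterior mode — the MAP estimate.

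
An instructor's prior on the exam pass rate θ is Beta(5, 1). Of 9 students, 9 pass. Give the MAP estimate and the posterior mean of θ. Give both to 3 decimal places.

Posterior: Beta(5+9, 1+0) = Beta(14, 1).
Since β = 1 ≤ 1 and α > 1, the Beta density is monotone increasing on [0,1]; the mode is at 1.
Mean = 14/(14+1) = 0.933.

MAP: 1.000. Posterior mean: 0.933.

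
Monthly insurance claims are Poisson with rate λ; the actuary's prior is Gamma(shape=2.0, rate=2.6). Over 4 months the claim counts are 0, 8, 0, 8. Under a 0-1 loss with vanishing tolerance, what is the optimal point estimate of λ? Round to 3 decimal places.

2.576

Σ counts = 16. Posterior: Gamma(shape = 2.0+16 = 18.0, rate = 2.6+4 = 6.6).
Mode = (α−1)/β = 17.0/6.6 = 2.576.
Mean = α/β = 18.0/6.6 = 2.727.
This is the posterior mode — the MAP estimate.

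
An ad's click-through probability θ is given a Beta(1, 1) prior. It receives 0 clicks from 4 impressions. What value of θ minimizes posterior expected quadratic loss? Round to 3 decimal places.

0.167

Posterior: Beta(1+0, 1+4) = Beta(1, 5).
Since α = 1 ≤ 1 and β > 1, the Beta density is monotone decreasing on [0,1]; the mode is at 0.
Mean = 1/(1+5) = 0.167.
Quadratic loss ⇒ the optimal estimator is the posterior mean.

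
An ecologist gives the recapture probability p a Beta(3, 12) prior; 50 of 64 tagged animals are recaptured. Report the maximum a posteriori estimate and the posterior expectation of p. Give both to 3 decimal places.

Posterior: Beta(3+50, 12+14) = Beta(53, 26).
Mode = (53−1)/(53+26−2) = 52/77 = 0.675.
Mean = 53/(53+26) = 53/79 = 0.671.
Left-skewed posterior ⇒ mean < mode.

maximum a posteriori estimate = 0.675, posterior expectation = 0.671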